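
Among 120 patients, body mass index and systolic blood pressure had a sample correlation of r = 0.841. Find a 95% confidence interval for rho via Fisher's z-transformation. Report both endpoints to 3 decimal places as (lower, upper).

(0.779, 0.887)

z_r = atanh(0.841) = 1.224580;  SE = 1/√(n−3) = 1/√117 = 0.092450
z-limits: 1.224580 ± 1.960·0.092450 = 1.224580 ± 0.181202 = [1.043378, 1.405782]
ρ-limits: (tanh 1.043378, tanh 1.405782) = (0.779, 0.887)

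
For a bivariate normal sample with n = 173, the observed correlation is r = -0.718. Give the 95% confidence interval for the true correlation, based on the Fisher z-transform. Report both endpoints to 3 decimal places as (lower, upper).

(-0.783, -0.637)

Fisher z: z_r = atanh(r) = ½·ln((1+(-0.718))/(1−(-0.718))) = -0.903505
SE(z) = 1/√(n−3) = 1/√170 = 0.076696
95% ⇒ z* = 1.960; margin = 1.960·0.076696 = 0.150324
CI on z-scale: (-1.053829, -0.753181)
Back-transform: tanh(-1.053829) = -0.783291, tanh(-0.753181) = -0.637043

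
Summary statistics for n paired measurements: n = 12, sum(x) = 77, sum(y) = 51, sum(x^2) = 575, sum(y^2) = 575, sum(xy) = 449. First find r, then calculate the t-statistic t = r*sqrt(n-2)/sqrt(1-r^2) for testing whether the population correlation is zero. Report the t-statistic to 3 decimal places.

Numerator: nΣxy − (Σx)(Σy) = 12·449 − (77)(51) = 1461
Denominator: √[(nΣx²−(Σx)²)(nΣy²−(Σy)²)]
  nΣx²−(Σx)² = 12·575 − 5929 = 971;  nΣy²−(Σy)² = 12·575 − 2601 = 4299
  √(971·4299) = √4174329 = 2043.1175
r = 1461 / 2043.1175 = 0.7151
t = r·√(n−2)/√(1−r²) = 0.7151·√10 / √(1−0.511368) = 2.261345 / 0.699022 = 3.235

3.235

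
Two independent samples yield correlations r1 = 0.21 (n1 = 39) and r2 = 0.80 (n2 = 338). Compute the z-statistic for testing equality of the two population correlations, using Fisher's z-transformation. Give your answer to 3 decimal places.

Fisher z-transforms: z1 = atanh(0.21) = 0.213171, z2 = atanh(0.80) = 1.098612; difference d = -0.885441
Var(d) = 1/36 + 1/335 = 0.0277778 + 0.0029851 = 0.0307629
z = d/√Var(d) = -0.885441 / √0.0307629 = -0.885441 / 0.175394 = -5.048

-5.048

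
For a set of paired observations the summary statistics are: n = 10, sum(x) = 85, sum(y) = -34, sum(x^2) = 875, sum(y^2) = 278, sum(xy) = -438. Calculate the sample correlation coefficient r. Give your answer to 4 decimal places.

-0.9468

S_xy = nΣxy − ΣxΣy = 10·(-438) − 85·(-34) = -4380 − (-2890) = -1490
S_xx = nΣx² − (Σx)² = 10·875 − 85² = 8750 − 7225 = 1525
S_yy = nΣy² − (Σy)² = 10·278 − (-34)² = 2780 − 1156 = 1624
r = S_xy / √(S_xx·S_yy) = -1490 / √(1525·1624) = -1490 / √2476600 = -1490 / 1573.7217 = -0.9468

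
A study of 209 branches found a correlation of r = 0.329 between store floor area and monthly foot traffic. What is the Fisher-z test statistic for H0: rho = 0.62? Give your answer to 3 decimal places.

-5.501

Fisher z: atanh(0.329) = 0.341706, atanh(0.62) = 0.725005
z = (z_r − z_0)·√(n−3) = (0.341706 − 0.725005)·√206 = -0.383299 · 14.352700 = -5.501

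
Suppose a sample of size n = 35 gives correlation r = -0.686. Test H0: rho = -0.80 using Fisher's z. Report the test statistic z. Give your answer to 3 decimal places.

Fisher z: atanh(-0.686) = -0.840361, atanh(-0.80) = -1.098612
z = (z_r − z_0)·√(n−3) = (-0.840361 − (-1.098612))·√32 = 0.258251 · 5.656854 = 1.461

1.461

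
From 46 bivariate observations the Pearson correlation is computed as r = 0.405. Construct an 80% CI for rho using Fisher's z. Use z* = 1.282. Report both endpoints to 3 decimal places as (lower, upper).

z_r = atanh(0.405) = 0.429616;  SE = 1/√(n−3) = 1/√43 = 0.152499
z-limits: 0.429616 ± 1.282·0.152499 = 0.429616 ± 0.195504 = [0.234112, 0.625120]
ρ-limits: (tanh 0.234112, tanh 0.625120) = (0.230, 0.555)

(0.230, 0.555)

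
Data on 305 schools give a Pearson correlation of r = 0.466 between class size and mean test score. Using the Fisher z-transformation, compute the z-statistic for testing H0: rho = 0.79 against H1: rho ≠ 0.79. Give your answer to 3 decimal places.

Fisher z: atanh(0.466) = 0.504949, atanh(0.79) = 1.071432
z = (z_r − z_0)·√(n−3) = (0.504949 − 1.071432)·√302 = -0.566483 · 17.378147 = -9.844

-9.844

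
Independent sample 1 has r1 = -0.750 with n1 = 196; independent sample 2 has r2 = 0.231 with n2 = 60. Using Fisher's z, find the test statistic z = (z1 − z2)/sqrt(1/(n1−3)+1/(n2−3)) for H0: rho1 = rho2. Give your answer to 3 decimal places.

z1 = atanh(-0.750) = -0.972955,  z2 = atanh(0.231) = 0.235246
SE = √(1/(n1−3) + 1/(n2−3)) = √(1/193 + 1/57) = √(0.0051813 + 0.0175439) = √0.0227252 = 0.150749
z = (z1 − z2)/SE = (-0.972955 − 0.235246) / 0.150749 = -1.208201 / 0.150749 = -8.015

-8.015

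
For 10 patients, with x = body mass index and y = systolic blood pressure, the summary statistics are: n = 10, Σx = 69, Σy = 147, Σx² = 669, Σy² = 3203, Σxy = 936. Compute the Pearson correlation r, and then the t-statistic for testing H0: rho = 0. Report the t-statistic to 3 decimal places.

Numerator: nΣxy − (Σx)(Σy) = 10·936 − (69)(147) = -783
Denominator: √[(nΣx²−(Σx)²)(nΣy²−(Σy)²)]
  nΣx²−(Σx)² = 10·669 − 4761 = 1929;  nΣy²−(Σy)² = 10·3203 − 21609 = 10421
  √(1929·10421) = √20102109 = 4483.5376
r = -783 / 4483.5376 = -0.1746
t = r·√(n−2)/√(1−r²) = -0.1746·√8 / √(1−0.030485) = -0.493843 / 0.984640 = -0.502

-0.502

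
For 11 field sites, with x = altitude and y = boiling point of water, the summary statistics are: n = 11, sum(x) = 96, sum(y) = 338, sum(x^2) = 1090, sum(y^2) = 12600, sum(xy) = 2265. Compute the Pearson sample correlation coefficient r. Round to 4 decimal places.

S_xy = nΣxy − ΣxΣy = 11·2265 − 96·338 = 24915 − 32448 = -7533
S_xx = nΣx² − (Σx)² = 11·1090 − 96² = 11990 − 9216 = 2774
S_yy = nΣy² − (Σy)² = 11·12600 − 338² = 138600 − 114244 = 24356
r = S_xy / √(S_xx·S_yy) = -7533 / √(2774·24356) = -7533 / √67563544 = -7533 / 8219.7046 = -0.9165

-0.9165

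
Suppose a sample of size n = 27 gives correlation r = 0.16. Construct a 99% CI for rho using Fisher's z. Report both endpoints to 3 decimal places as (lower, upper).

z_r = atanh(0.16) = 0.161387;  SE = 1/√(n−3) = 1/√24 = 0.204124
z-limits: 0.161387 ± 2.576·0.204124 = 0.161387 ± 0.525823 = [-0.364436, 0.687210]
ρ-limits: (tanh -0.364436, tanh 0.687210) = (-0.349, 0.596)

(-0.349, 0.596)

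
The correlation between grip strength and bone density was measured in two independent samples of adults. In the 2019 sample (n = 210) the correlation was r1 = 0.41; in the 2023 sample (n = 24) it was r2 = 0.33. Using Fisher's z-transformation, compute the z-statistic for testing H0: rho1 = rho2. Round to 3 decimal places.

z1 = atanh(0.41) = 0.435611,  z2 = atanh(0.33) = 0.342828
SE = √(1/(n1−3) + 1/(n2−3)) = √(1/207 + 1/21) = √(0.0048309 + 0.0476190) = √0.0524499 = 0.229019
z = (z1 − z2)/SE = (0.435611 − 0.342828) / 0.229019 = 0.092783 / 0.229019 = 0.405

0.405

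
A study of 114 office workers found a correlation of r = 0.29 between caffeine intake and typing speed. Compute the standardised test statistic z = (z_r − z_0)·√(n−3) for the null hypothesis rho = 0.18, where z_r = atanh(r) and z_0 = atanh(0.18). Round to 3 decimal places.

Fisher z: atanh(0.29) = 0.298566, atanh(0.18) = 0.181983
z = (z_r − z_0)·√(n−3) = (0.298566 − 0.181983)·√111 = 0.116583 · 10.535654 = 1.228

1.228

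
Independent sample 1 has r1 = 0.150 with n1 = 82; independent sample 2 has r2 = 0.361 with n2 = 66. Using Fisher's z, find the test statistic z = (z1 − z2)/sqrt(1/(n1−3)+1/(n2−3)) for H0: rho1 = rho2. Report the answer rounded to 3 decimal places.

z1 = atanh(0.150) = 0.151140,  z2 = atanh(0.361) = 0.378035
SE = √(1/(n1−3) + 1/(n2−3)) = √(1/79 + 1/63) = √(0.0126582 + 0.0158730) = √0.0285312 = 0.168912
z = (z1 − z2)/SE = (0.151140 − 0.378035) / 0.168912 = -0.226895 / 0.168912 = -1.343

-1.343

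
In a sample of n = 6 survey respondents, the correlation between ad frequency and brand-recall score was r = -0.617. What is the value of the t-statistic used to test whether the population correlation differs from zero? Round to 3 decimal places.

1 − r² = 1 − 0.380689 = 0.619311;  √(1−r²) = 0.786963
√(n−2) = √4 = 2.000000
t = r·√(n−2)/√(1−r²) = -0.617 · 2.000000 / 0.786963 = -1.568

-1.568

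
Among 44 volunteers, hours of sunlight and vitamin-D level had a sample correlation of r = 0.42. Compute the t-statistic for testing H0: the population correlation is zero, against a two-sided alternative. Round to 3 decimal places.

2.999

1 − r² = 1 − 0.1764 = 0.8236;  √(1−r²) = 0.907524
√(n−2) = √42 = 6.480741
t = r·√(n−2)/√(1−r²) = 0.42 · 6.480741 / 0.907524 = 2.999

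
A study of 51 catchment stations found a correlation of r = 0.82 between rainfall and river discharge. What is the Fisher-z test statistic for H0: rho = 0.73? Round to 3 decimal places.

z_r = atanh(0.82) = 1.156817,  z_0 = atanh(0.73) = 0.928727
SE = 1/√(n−3) = 1/√48 = 0.144338
z = (z_r − z_0)/SE = (1.156817 − 0.928727) / 0.144338 = 0.228090 / 0.144338 = 1.580

1.580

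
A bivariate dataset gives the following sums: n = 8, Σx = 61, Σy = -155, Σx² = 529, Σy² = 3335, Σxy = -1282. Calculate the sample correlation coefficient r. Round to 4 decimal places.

S_xy = nΣxy − ΣxΣy = 8·(-1282) − 61·(-155) = -10256 − (-9455) = -801
S_xx = nΣx² − (Σx)² = 8·529 − 61² = 4232 − 3721 = 511
S_yy = nΣy² − (Σy)² = 8·3335 − (-155)² = 26680 − 24025 = 2655
r = S_xy / √(S_xx·S_yy) = -801 / √(511·2655) = -801 / √1356705 = -801 / 1164.7768 = -0.6877

-0.6877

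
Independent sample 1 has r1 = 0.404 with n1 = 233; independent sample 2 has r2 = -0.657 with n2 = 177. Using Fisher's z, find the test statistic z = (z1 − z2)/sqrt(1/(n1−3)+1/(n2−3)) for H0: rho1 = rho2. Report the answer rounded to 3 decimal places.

Fisher z-transforms: z1 = atanh(0.404) = 0.428420, z2 = atanh(-0.657) = -0.787517; difference d = 1.215937
Var(d) = 1/230 + 1/174 = 0.0043478 + 0.0057471 = 0.0100949
z = d/√Var(d) = 1.215937 / √0.0100949 = 1.215937 / 0.100473 = 12.102

12.102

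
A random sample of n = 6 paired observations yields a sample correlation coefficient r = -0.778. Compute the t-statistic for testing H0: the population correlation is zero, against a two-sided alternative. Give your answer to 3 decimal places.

-2.477

1 − r² = 1 − 0.605284 = 0.394716;  √(1−r²) = 0.628264
√(n−2) = √4 = 2.000000
t = r·√(n−2)/√(1−r²) = -0.778 · 2.000000 / 0.628264 = -2.477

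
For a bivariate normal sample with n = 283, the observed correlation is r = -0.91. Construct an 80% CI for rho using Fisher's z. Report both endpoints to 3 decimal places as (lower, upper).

Fisher z: z_r = atanh(r) = ½·ln((1+(-0.91))/(1−(-0.91))) = -1.527524
SE(z) = 1/√(n−3) = 1/√280 = 0.059761
80% ⇒ z* = 1.282; margin = 1.282·0.059761 = 0.076614
CI on z-scale: (-1.604138, -1.450910)
Back-transform: tanh(-1.604138) = -0.922289, tanh(-1.450910) = -0.895873

(-0.922, -0.896)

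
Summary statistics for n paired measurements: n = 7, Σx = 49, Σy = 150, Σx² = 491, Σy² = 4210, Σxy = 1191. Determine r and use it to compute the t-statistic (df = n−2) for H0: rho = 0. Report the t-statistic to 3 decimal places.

0.883

S_xy = nΣxy − ΣxΣy = 7·1191 − 49·150 = 8337 − 7350 = 987
S_xx = nΣx² − (Σx)² = 7·491 − 49² = 3437 − 2401 = 1036
S_yy = nΣy² − (Σy)² = 7·4210 − 150² = 29470 − 22500 = 6970
r = S_xy / √(S_xx·S_yy) = 987 / √(1036·6970) = 987 / √7220920 = 987 / 2687.1770 = 0.3673
t = r·√(n−2)/√(1−r²) = 0.3673·√5 / √(1−0.134909) = 0.821308 / 0.930103 = 0.883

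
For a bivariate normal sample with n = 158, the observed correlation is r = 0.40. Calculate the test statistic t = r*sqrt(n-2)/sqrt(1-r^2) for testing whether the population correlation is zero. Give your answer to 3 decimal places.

5.451

t = r·√(n−2) / √(1−r²) with r = 0.40, n = 158
  = 0.40·√156 / √(1 − 0.1600)
  = 0.40·12.489996 / 0.916515
  = 4.995998 / 0.916515 = 5.451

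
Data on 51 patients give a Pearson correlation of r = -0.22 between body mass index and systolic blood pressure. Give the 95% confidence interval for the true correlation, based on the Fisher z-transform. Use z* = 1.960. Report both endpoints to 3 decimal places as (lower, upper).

Fisher z: z_r = atanh(r) = ½·ln((1+(-0.22))/(1−(-0.22))) = -0.223656
SE(z) = 1/√(n−3) = 1/√48 = 0.144338
95% ⇒ z* = 1.960; margin = 1.960·0.144338 = 0.282902
CI on z-scale: (-0.506558, 0.059246)
Back-transform: tanh(-0.506558) = -0.467259, tanh(0.059246) = 0.059177

(-0.467, 0.059)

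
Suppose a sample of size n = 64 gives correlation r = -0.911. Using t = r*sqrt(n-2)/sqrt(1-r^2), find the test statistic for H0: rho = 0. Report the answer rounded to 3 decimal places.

-17.394

t = r·√(n−2) / √(1−r²) with r = -0.911, n = 64
  = -0.911·√62 / √(1 − 0.829921)
  = -0.911·7.874008 / 0.412406
  = -7.173221 / 0.412406 = -17.394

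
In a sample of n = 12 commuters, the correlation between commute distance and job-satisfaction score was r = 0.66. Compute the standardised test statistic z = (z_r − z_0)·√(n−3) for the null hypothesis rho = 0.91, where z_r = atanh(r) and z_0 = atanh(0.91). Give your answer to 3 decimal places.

-2.204

z_r = atanh(0.66) = 0.792814,  z_0 = atanh(0.91) = 1.527524
SE = 1/√(n−3) = 1/√9 = 0.333333
z = (z_r − z_0)/SE = (0.792814 − 1.527524) / 0.333333 = -0.734710 / 0.333333 = -2.204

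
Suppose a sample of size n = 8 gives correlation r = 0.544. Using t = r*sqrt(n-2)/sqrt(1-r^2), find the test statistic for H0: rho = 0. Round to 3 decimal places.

t = r·√(n−2) / √(1−r²) with r = 0.544, n = 8
  = 0.544·√6 / √(1 − 0.295936)
  = 0.544·2.449490 / 0.839085
  = 1.332523 / 0.839085 = 1.588

1.588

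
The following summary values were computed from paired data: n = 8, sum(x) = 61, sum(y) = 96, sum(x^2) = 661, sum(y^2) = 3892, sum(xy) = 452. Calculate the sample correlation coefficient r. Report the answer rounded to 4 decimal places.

S_xy = nΣxy − ΣxΣy = 8·452 − 61·96 = 3616 − 5856 = -2240
S_xx = nΣx² − (Σx)² = 8·661 − 61² = 5288 − 3721 = 1567
S_yy = nΣy² − (Σy)² = 8·3892 − 96² = 31136 − 9216 = 21920
r = S_xy / √(S_xx·S_yy) = -2240 / √(1567·21920) = -2240 / √34348640 = -2240 / 5860.7713 = -0.3822

-0.3822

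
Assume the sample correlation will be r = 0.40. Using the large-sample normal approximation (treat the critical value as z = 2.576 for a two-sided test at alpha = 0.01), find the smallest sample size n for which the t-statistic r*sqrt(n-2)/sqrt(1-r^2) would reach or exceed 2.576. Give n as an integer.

37

Need r·√(n−2)/√(1−r²) ≥ 2.576
√(n−2) ≥ 2.576·√(1−0.1600) / 0.40 = 2.576·0.916515 / 0.40 = 5.9024
n−2 ≥ 34.8383  ⇒  n ≥ 36.8383
Smallest integer n = 37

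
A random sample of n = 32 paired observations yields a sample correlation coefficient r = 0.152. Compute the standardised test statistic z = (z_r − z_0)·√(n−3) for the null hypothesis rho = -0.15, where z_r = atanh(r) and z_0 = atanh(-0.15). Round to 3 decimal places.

1.639

Fisher z: atanh(0.152) = 0.153187, atanh(-0.15) = -0.151140
z = (z_r − z_0)·√(n−3) = (0.153187 − (-0.151140))·√29 = 0.304327 · 5.385165 = 1.639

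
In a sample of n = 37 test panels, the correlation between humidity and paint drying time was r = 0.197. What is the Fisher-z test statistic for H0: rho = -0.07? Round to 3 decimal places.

Fisher z: atanh(0.197) = 0.199609, atanh(-0.07) = -0.070115
z = (z_r − z_0)·√(n−3) = (0.199609 − (-0.070115))·√34 = 0.269724 · 5.830952 = 1.573

1.573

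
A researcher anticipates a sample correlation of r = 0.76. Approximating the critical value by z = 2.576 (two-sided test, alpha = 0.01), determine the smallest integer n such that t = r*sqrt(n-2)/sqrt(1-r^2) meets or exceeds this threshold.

7

r√(n−2)/√(1−r²) ≥ 2.576  ⇔  n−2 ≥ (2.576)²·(1−r²)/r²
(1−r²)/r² = (1−0.5776)/0.5776 = 0.7313
n ≥ 2 + 6.635776·0.7313 = 2 + 4.8527 = 6.8527
⌈6.8527⌉ = 7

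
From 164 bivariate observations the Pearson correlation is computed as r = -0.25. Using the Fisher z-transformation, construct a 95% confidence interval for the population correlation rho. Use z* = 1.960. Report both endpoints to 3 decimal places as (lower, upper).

z_r = atanh(-0.25) = -0.255413;  SE = 1/√(n−3) = 1/√161 = 0.078811
z-limits: -0.255413 ± 1.960·0.078811 = -0.255413 ± 0.154470 = [-0.409883, -0.100943]
ρ-limits: (tanh -0.409883, tanh -0.100943) = (-0.388, -0.101)

(-0.388, -0.101)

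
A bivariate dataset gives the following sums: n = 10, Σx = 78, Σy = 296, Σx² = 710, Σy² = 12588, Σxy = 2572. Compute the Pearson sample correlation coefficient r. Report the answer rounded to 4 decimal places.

0.4221

S_xy = nΣxy − ΣxΣy = 10·2572 − 78·296 = 25720 − 23088 = 2632
S_xx = nΣx² − (Σx)² = 10·710 − 78² = 7100 − 6084 = 1016
S_yy = nΣy² − (Σy)² = 10·12588 − 296² = 125880 − 87616 = 38264
r = S_xy / √(S_xx·S_yy) = 2632 / √(1016·38264) = 2632 / √38876224 = 2632 / 6235.0801 = 0.4221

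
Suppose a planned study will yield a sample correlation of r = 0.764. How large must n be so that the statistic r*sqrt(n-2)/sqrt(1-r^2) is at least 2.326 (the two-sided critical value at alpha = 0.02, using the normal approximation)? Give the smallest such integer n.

6

Need r·√(n−2)/√(1−r²) ≥ 2.326
√(n−2) ≥ 2.326·√(1−0.583696) / 0.764 = 2.326·0.645216 / 0.764 = 1.9644
n−2 ≥ 3.8589  ⇒  n ≥ 5.8589
Smallest integer n = 6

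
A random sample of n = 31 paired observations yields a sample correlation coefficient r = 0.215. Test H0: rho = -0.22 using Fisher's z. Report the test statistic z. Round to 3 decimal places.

2.339

z_r = atanh(0.215) = 0.218408,  z_0 = atanh(-0.22) = -0.223656
SE = 1/√(n−3) = 1/√28 = 0.188982
z = (z_r − z_0)/SE = (0.218408 − (-0.223656)) / 0.188982 = 0.442064 / 0.188982 = 2.339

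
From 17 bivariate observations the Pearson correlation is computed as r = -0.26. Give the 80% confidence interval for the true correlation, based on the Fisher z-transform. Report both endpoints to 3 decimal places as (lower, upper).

(-0.543, 0.076)

Fisher z: z_r = atanh(r) = ½·ln((1+(-0.26))/(1−(-0.26))) = -0.266108
SE(z) = 1/√(n−3) = 1/√14 = 0.267261
80% ⇒ z* = 1.282; margin = 1.282·0.267261 = 0.342629
CI on z-scale: (-0.608737, 0.076521)
Back-transform: tanh(-0.608737) = -0.543237, tanh(0.076521) = 0.076372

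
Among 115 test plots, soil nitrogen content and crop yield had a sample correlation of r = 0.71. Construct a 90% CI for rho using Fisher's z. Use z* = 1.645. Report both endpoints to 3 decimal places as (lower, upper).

Fisher z: z_r = atanh(r) = ½·ln((1+0.71)/(1−0.71)) = 0.887184
SE(z) = 1/√(n−3) = 1/√112 = 0.094491
90% ⇒ z* = 1.645; margin = 1.645·0.094491 = 0.155438
CI on z-scale: (0.731746, 1.042622)
Back-transform: tanh(0.731746) = 0.624132, tanh(1.042622) = 0.778921

(0.624, 0.779)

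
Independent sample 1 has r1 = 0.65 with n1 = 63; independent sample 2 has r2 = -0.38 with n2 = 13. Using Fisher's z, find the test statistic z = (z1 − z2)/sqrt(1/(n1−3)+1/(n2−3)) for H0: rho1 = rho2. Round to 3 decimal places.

Fisher z-transforms: z1 = atanh(0.65) = 0.775299, z2 = atanh(-0.38) = -0.400060; difference d = 1.175359
Var(d) = 1/60 + 1/10 = 0.0166667 + 0.1000000 = 0.1166667
z = d/√Var(d) = 1.175359 / √0.1166667 = 1.175359 / 0.341565 = 3.441

3.441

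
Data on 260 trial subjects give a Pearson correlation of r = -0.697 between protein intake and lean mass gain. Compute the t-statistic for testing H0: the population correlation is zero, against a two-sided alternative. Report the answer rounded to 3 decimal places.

t = r·√(n−2) / √(1−r²) with r = -0.697, n = 260
  = -0.697·√258 / √(1 − 0.485809)
  = -0.697·16.062378 / 0.717071
  = -11.195477 / 0.717071 = -15.613

-15.613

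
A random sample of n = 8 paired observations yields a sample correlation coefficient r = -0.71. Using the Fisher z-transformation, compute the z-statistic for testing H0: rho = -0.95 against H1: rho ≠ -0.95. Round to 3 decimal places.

2.112

z_r = atanh(-0.71) = -0.887184,  z_0 = atanh(-0.95) = -1.831781
SE = 1/√(n−3) = 1/√5 = 0.447214
z = (z_r − z_0)/SE = (-0.887184 − (-1.831781)) / 0.447214 = 0.944597 / 0.447214 = 2.112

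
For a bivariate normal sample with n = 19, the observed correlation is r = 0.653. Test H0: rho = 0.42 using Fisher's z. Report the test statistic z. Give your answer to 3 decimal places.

1.331

Fisher z: atanh(0.653) = 0.780511, atanh(0.42) = 0.447692
z = (z_r − z_0)·√(n−3) = (0.780511 − 0.447692)·√16 = 0.332819 · 4.000000 = 1.331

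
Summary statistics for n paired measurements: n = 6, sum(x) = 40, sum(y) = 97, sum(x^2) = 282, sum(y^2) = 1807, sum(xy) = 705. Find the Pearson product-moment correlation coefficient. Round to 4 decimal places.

S_xy = nΣxy − ΣxΣy = 6·705 − 40·97 = 4230 − 3880 = 350
S_xx = nΣx² − (Σx)² = 6·282 − 40² = 1692 − 1600 = 92
S_yy = nΣy² − (Σy)² = 6·1807 − 97² = 10842 − 9409 = 1433
r = S_xy / √(S_xx·S_yy) = 350 / √(92·1433) = 350 / √131836 = 350 / 363.0923 = 0.9639

0.9639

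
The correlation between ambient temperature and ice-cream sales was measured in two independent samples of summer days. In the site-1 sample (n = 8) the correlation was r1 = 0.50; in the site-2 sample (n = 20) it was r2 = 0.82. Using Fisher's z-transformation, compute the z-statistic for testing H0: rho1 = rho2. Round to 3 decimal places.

-1.194

z1 = atanh(0.50) = 0.549306,  z2 = atanh(0.82) = 1.156817
SE = √(1/(n1−3) + 1/(n2−3)) = √(1/5 + 1/17) = √(0.2000000 + 0.0588235) = √0.2588235 = 0.508747
z = (z1 − z2)/SE = (0.549306 − 1.156817) / 0.508747 = -0.607511 / 0.508747 = -1.194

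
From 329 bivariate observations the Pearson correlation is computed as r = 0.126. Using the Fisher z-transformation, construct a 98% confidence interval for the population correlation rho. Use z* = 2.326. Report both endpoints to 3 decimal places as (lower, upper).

(-0.002, 0.250)

Fisher z: z_r = atanh(r) = ½·ln((1+0.126)/(1−0.126)) = 0.126673
SE(z) = 1/√(n−3) = 1/√326 = 0.055385
98% ⇒ z* = 2.326; margin = 2.326·0.055385 = 0.128826
CI on z-scale: (-0.002153, 0.255499)
Back-transform: tanh(-0.002153) = -0.002153, tanh(0.255499) = 0.250081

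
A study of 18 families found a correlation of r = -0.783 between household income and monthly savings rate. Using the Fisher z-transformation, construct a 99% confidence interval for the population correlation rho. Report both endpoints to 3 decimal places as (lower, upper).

(-0.938, -0.370)

z_r = atanh(-0.783) = -1.053078;  SE = 1/√(n−3) = 1/√15 = 0.258199
z-limits: -1.053078 ± 2.576·0.258199 = -1.053078 ± 0.665121 = [-1.718199, -0.387957]
ρ-limits: (tanh -1.718199, tanh -0.387957) = (-0.938, -0.370)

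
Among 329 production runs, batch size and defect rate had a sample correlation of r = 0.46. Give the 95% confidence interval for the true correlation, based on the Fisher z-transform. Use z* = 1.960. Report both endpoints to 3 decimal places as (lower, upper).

z_r = atanh(0.46) = 0.497311;  SE = 1/√(n−3) = 1/√326 = 0.055385
z-limits: 0.497311 ± 1.960·0.055385 = 0.497311 ± 0.108555 = [0.388756, 0.605866]
ρ-limits: (tanh 0.388756, tanh 0.605866) = (0.370, 0.541)

(0.370, 0.541)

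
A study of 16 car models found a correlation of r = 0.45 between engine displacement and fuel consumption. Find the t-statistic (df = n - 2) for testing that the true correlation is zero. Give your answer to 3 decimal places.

1 − r² = 1 − 0.2025 = 0.7975;  √(1−r²) = 0.893029
√(n−2) = √14 = 3.741657
t = r·√(n−2)/√(1−r²) = 0.45 · 3.741657 / 0.893029 = 1.885

1.885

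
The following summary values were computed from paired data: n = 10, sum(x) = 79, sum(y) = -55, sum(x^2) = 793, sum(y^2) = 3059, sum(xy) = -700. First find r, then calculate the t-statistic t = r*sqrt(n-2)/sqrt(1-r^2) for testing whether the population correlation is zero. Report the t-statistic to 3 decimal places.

-1.195

Numerator: nΣxy − (Σx)(Σy) = 10·(-700) − (79)(-55) = -2655
Denominator: √[(nΣx²−(Σx)²)(nΣy²−(Σy)²)]
  nΣx²−(Σx)² = 10·793 − 6241 = 1689;  nΣy²−(Σy)² = 10·3059 − 3025 = 27565
  √(1689·27565) = √46557285 = 6823.2899
r = -2655 / 6823.2899 = -0.3891
t = r·√(n−2)/√(1−r²) = -0.3891·√8 / √(1−0.151399) = -1.100541 / 0.921195 = -1.195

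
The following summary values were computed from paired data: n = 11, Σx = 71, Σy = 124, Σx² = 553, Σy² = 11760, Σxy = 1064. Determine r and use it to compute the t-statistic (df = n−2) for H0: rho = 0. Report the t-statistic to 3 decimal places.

0.828

S_xy = nΣxy − ΣxΣy = 11·1064 − 71·124 = 11704 − 8804 = 2900
S_xx = nΣx² − (Σx)² = 11·553 − 71² = 6083 − 5041 = 1042
S_yy = nΣy² − (Σy)² = 11·11760 − 124² = 129360 − 15376 = 113984
r = S_xy / √(S_xx·S_yy) = 2900 / √(1042·113984) = 2900 / √118771328 = 2900 / 10898.2259 = 0.2661
t = r·√(n−2)/√(1−r²) = 0.2661·√9 / √(1−0.070809) = 0.798300 / 0.963946 = 0.828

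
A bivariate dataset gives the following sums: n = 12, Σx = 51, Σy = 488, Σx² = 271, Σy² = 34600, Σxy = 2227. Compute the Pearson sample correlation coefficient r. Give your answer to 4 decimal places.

Numerator: nΣxy − (Σx)(Σy) = 12·2227 − (51)(488) = 1836
Denominator: √[(nΣx²−(Σx)²)(nΣy²−(Σy)²)]
  nΣx²−(Σx)² = 12·271 − 2601 = 651;  nΣy²−(Σy)² = 12·34600 − 238144 = 177056
  √(651·177056) = √115263456 = 10736.0820
r = 1836 / 10736.0820 = 0.1710

0.1710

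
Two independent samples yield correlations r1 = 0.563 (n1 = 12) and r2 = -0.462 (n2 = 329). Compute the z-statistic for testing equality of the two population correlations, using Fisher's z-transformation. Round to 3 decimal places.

Fisher z-transforms: z1 = atanh(0.563) = 0.637215, z2 = atanh(-0.462) = -0.499851; difference d = 1.137066
Var(d) = 1/9 + 1/326 = 0.1111111 + 0.0030675 = 0.1141786
z = d/√Var(d) = 1.137066 / √0.1141786 = 1.137066 / 0.337903 = 3.365

3.365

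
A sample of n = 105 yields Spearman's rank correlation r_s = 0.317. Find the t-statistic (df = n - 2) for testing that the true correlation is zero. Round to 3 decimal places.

3.392

1 − r_s² = 1 − 0.100489 = 0.899511;  √(1−r_s²) = 0.948426
√(n−2) = √103 = 10.148892
t = r_s·√(n−2)/√(1−r_s²) = 0.317 · 10.148892 / 0.948426 = 3.392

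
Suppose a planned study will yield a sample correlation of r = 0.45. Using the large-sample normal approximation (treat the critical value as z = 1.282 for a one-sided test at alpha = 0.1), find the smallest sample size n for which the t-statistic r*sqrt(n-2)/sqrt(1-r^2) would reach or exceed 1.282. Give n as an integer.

9

r√(n−2)/√(1−r²) ≥ 1.282  ⇔  n−2 ≥ (1.282)²·(1−r²)/r²
(1−r²)/r² = (1−0.2025)/0.2025 = 3.9383
n ≥ 2 + 1.643524·3.9383 = 2 + 6.4727 = 8.4727
⌈8.4727⌉ = 9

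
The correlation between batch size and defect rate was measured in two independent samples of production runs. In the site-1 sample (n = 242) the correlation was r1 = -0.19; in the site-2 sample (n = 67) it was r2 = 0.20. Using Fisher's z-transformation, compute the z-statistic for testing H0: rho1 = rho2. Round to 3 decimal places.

-2.807

Fisher z-transforms: z1 = atanh(-0.19) = -0.192337, z2 = atanh(0.20) = 0.202733; difference d = -0.395070
Var(d) = 1/239 + 1/64 = 0.0041841 + 0.0156250 = 0.0198091
z = d/√Var(d) = -0.395070 / √0.0198091 = -0.395070 / 0.140745 = -2.807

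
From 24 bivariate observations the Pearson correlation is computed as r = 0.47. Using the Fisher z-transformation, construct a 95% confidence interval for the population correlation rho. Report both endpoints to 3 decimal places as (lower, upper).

(0.082, 0.734)

Fisher z: z_r = atanh(r) = ½·ln((1+0.47)/(1−0.47)) = 0.510070
SE(z) = 1/√(n−3) = 1/√21 = 0.218218
95% ⇒ z* = 1.960; margin = 1.960·0.218218 = 0.427707
CI on z-scale: (0.082363, 0.937777)
Back-transform: tanh(0.082363) = 0.082177, tanh(0.937777) = 0.734199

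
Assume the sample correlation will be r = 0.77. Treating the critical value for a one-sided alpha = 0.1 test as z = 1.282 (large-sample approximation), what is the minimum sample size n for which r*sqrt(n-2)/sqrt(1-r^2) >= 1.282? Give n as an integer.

r√(n−2)/√(1−r²) ≥ 1.282  ⇔  n−2 ≥ (1.282)²·(1−r²)/r²
(1−r²)/r² = (1−0.5929)/0.5929 = 0.6866
n ≥ 2 + 1.643524·0.6866 = 2 + 1.1284 = 3.1284
⌈3.1284⌉ = 4

4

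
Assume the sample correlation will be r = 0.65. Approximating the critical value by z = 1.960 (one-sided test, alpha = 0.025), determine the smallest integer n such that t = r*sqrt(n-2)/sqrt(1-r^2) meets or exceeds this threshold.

8

r√(n−2)/√(1−r²) ≥ 1.960  ⇔  n−2 ≥ (1.960)²·(1−r²)/r²
(1−r²)/r² = (1−0.4225)/0.4225 = 1.3669
n ≥ 2 + 3.8416·1.3669 = 2 + 5.2511 = 7.2511
⌈7.2511⌉ = 8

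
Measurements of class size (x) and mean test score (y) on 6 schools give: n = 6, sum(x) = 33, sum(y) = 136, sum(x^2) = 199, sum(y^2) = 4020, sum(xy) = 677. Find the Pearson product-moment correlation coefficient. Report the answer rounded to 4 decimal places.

-0.5544

Numerator: nΣxy − (Σx)(Σy) = 6·677 − (33)(136) = -426
Denominator: √[(nΣx²−(Σx)²)(nΣy²−(Σy)²)]
  nΣx²−(Σx)² = 6·199 − 1089 = 105;  nΣy²−(Σy)² = 6·4020 − 18496 = 5624
  √(105·5624) = √590520 = 768.4530
r = -426 / 768.4530 = -0.5544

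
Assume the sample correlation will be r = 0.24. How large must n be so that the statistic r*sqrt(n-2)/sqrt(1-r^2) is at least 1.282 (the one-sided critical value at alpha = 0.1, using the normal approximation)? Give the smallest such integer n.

Need r·√(n−2)/√(1−r²) ≥ 1.282
√(n−2) ≥ 1.282·√(1−0.0576) / 0.24 = 1.282·0.970773 / 0.24 = 5.1855
n−2 ≥ 26.8894  ⇒  n ≥ 28.8894
Smallest integer n = 29

29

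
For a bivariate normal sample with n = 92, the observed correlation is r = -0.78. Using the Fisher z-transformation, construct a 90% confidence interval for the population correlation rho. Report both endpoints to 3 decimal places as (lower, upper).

(-0.840, -0.702)

Fisher z: z_r = atanh(r) = ½·ln((1+(-0.78))/(1−(-0.78))) = -1.045371
SE(z) = 1/√(n−3) = 1/√89 = 0.106000
90% ⇒ z* = 1.645; margin = 1.645·0.106000 = 0.174370
CI on z-scale: (-1.219741, -0.871001)
Back-transform: tanh(-1.219741) = -0.839578, tanh(-0.871001) = -0.701882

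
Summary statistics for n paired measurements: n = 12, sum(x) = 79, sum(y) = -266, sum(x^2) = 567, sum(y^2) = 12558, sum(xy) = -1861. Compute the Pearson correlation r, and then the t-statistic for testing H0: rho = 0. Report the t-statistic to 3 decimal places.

-0.634

S_xy = nΣxy − ΣxΣy = 12·(-1861) − 79·(-266) = -22332 − (-21014) = -1318
S_xx = nΣx² − (Σx)² = 12·567 − 79² = 6804 − 6241 = 563
S_yy = nΣy² − (Σy)² = 12·12558 − (-266)² = 150696 − 70756 = 79940
r = S_xy / √(S_xx·S_yy) = -1318 / √(563·79940) = -1318 / √45006220 = -1318 / 6708.6675 = -0.1965
t = r·√(n−2)/√(1−r²) = -0.1965·√10 / √(1−0.038612) = -0.621388 / 0.980504 = -0.634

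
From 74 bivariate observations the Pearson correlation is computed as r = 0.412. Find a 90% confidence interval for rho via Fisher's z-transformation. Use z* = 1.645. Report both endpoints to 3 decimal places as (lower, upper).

(0.238, 0.560)

Fisher z: z_r = atanh(r) = ½·ln((1+0.412)/(1−0.412)) = 0.438018
SE(z) = 1/√(n−3) = 1/√71 = 0.118678
90% ⇒ z* = 1.645; margin = 1.645·0.118678 = 0.195225
CI on z-scale: (0.242793, 0.633243)
Back-transform: tanh(0.242793) = 0.238132, tanh(0.633243) = 0.560281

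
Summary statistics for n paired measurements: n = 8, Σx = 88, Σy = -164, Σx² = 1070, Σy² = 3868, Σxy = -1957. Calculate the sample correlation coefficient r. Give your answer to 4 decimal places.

-0.6735

Numerator: nΣxy − (Σx)(Σy) = 8·(-1957) − (88)(-164) = -1224
Denominator: √[(nΣx²−(Σx)²)(nΣy²−(Σy)²)]
  nΣx²−(Σx)² = 8·1070 − 7744 = 816;  nΣy²−(Σy)² = 8·3868 − 26896 = 4048
  √(816·4048) = √3303168 = 1817.4620
r = -1224 / 1817.4620 = -0.6735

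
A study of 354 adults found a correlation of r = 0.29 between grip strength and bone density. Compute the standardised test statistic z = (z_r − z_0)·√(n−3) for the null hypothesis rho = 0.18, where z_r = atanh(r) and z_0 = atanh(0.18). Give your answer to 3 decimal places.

Fisher z: atanh(0.29) = 0.298566, atanh(0.18) = 0.181983
z = (z_r − z_0)·√(n−3) = (0.298566 − 0.181983)·√351 = 0.116583 · 18.734994 = 2.184

2.184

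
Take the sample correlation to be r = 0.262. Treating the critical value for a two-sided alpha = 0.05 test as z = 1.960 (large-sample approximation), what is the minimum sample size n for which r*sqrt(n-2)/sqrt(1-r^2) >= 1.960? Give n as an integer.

55

r√(n−2)/√(1−r²) ≥ 1.960  ⇔  n−2 ≥ (1.960)²·(1−r²)/r²
(1−r²)/r² = (1−0.068644)/0.068644 = 13.5679
n ≥ 2 + 3.8416·13.5679 = 2 + 52.1224 = 54.1224
⌈54.1224⌉ = 55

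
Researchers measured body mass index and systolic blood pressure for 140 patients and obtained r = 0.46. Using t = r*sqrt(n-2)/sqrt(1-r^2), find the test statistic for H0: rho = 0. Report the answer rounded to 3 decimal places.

6.086

t = r·√(n−2) / √(1−r²) with r = 0.46, n = 140
  = 0.46·√138 / √(1 − 0.2116)
  = 0.46·11.747340 / 0.887919
  = 5.403776 / 0.887919 = 6.086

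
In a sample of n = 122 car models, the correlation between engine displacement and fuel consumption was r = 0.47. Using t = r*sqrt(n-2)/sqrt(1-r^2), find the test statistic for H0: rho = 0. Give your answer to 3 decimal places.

5.833

t = r·√(n−2) / √(1−r²) with r = 0.47, n = 122
  = 0.47·√120 / √(1 − 0.2209)
  = 0.47·10.954451 / 0.882666
  = 5.148592 / 0.882666 = 5.833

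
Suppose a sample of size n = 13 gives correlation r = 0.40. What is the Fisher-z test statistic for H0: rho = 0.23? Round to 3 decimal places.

0.599

z_r = atanh(0.40) = 0.423649,  z_0 = atanh(0.23) = 0.234189
SE = 1/√(n−3) = 1/√10 = 0.316228
z = (z_r − z_0)/SE = (0.423649 − 0.234189) / 0.316228 = 0.189460 / 0.316228 = 0.599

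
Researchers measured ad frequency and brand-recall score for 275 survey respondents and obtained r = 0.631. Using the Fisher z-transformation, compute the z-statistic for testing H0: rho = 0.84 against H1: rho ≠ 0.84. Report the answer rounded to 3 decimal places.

z_r = atanh(0.631) = 0.743076,  z_0 = atanh(0.84) = 1.221174
SE = 1/√(n−3) = 1/√272 = 0.060634
z = (z_r − z_0)/SE = (0.743076 − 1.221174) / 0.060634 = -0.478098 / 0.060634 = -7.885

-7.885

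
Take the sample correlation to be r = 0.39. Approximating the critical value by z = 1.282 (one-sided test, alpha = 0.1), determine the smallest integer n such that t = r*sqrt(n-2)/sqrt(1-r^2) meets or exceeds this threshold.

12

Need r·√(n−2)/√(1−r²) ≥ 1.282
√(n−2) ≥ 1.282·√(1−0.1521) / 0.39 = 1.282·0.920815 / 0.39 = 3.0269
n−2 ≥ 9.1621  ⇒  n ≥ 11.1621
Smallest integer n = 12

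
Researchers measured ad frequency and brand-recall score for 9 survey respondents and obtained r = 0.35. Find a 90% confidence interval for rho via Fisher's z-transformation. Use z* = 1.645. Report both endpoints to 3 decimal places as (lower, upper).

(-0.297, 0.777)

Fisher z: z_r = atanh(r) = ½·ln((1+0.35)/(1−0.35)) = 0.365444
SE(z) = 1/√(n−3) = 1/√6 = 0.408248
90% ⇒ z* = 1.645; margin = 1.645·0.408248 = 0.671568
CI on z-scale: (-0.306124, 1.037012)
Back-transform: tanh(-0.306124) = -0.296907, tanh(1.037012) = 0.776705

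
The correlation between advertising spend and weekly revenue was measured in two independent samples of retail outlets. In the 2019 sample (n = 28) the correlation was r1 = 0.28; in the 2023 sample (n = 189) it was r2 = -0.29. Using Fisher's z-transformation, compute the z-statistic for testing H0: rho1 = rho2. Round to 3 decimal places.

Fisher z-transforms: z1 = atanh(0.28) = 0.287682, z2 = atanh(-0.29) = -0.298566; difference d = 0.586248
Var(d) = 1/25 + 1/186 = 0.0400000 + 0.0053763 = 0.0453763
z = d/√Var(d) = 0.586248 / √0.0453763 = 0.586248 / 0.213017 = 2.752

2.752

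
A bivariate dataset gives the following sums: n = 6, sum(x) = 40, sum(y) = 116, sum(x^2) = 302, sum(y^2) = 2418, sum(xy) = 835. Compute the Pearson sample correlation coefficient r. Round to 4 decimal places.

Numerator: nΣxy − (Σx)(Σy) = 6·835 − (40)(116) = 370
Denominator: √[(nΣx²−(Σx)²)(nΣy²−(Σy)²)]
  nΣx²−(Σx)² = 6·302 − 1600 = 212;  nΣy²−(Σy)² = 6·2418 − 13456 = 1052
  √(212·1052) = √223024 = 472.2542
r = 370 / 472.2542 = 0.7835

0.7835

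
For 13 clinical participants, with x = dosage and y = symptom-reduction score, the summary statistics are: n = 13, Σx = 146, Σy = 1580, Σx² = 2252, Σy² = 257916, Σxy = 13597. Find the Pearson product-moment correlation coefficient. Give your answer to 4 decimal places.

-0.6530

Numerator: nΣxy − (Σx)(Σy) = 13·13597 − (146)(1580) = -53919
Denominator: √[(nΣx²−(Σx)²)(nΣy²−(Σy)²)]
  nΣx²−(Σx)² = 13·2252 − 21316 = 7960;  nΣy²−(Σy)² = 13·257916 − 2496400 = 856508
  √(7960·856508) = √6817803680 = 82569.9926
r = -53919 / 82569.9926 = -0.6530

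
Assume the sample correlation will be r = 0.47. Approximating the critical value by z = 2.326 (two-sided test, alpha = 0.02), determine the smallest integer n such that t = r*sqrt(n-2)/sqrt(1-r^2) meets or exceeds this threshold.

Need r·√(n−2)/√(1−r²) ≥ 2.326
√(n−2) ≥ 2.326·√(1−0.2209) / 0.47 = 2.326·0.882666 / 0.47 = 4.3683
n−2 ≥ 19.0820  ⇒  n ≥ 21.0820
Smallest integer n = 22

22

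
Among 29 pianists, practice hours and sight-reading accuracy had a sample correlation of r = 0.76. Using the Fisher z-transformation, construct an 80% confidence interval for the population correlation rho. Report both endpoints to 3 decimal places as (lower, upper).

Fisher z: z_r = atanh(r) = ½·ln((1+0.76)/(1−0.76)) = 0.996215
SE(z) = 1/√(n−3) = 1/√26 = 0.196116
80% ⇒ z* = 1.282; margin = 1.282·0.196116 = 0.251421
CI on z-scale: (0.744794, 1.247636)
Back-transform: tanh(0.744794) = 0.632033, tanh(1.247636) = 0.847619

(0.632, 0.848)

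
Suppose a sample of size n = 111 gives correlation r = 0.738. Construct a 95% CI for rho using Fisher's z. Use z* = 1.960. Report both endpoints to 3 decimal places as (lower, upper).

z_r = atanh(0.738) = 0.946073;  SE = 1/√(n−3) = 1/√108 = 0.096225
z-limits: 0.946073 ± 1.960·0.096225 = 0.946073 ± 0.188601 = [0.757472, 1.134674]
ρ-limits: (tanh 0.757472, tanh 1.134674) = (0.640, 0.813)

(0.640, 0.813)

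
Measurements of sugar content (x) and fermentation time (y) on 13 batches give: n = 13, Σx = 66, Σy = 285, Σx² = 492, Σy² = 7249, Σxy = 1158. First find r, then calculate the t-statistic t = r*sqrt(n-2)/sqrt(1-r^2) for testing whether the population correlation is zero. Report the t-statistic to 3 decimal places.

Numerator: nΣxy − (Σx)(Σy) = 13·1158 − (66)(285) = -3756
Denominator: √[(nΣx²−(Σx)²)(nΣy²−(Σy)²)]
  nΣx²−(Σx)² = 13·492 − 4356 = 2040;  nΣy²−(Σy)² = 13·7249 − 81225 = 13012
  √(2040·13012) = √26544480 = 5152.1335
r = -3756 / 5152.1335 = -0.7290
t = r·√(n−2)/√(1−r²) = -0.7290·√11 / √(1−0.531441) = -2.417819 / 0.684514 = -3.532

-3.532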